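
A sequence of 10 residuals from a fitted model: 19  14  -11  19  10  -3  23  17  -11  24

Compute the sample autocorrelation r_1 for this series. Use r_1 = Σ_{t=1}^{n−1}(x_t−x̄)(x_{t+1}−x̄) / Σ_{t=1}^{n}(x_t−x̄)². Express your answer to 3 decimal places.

Mean x̄ = (19 + 14 − 11 + 19 + 10 − 3 + 23 + 17 − 11 + 24)/10 = 10.1000
Numerator Σ_{t=1}^{9}(x_t−x̄)(x_{t+1}−x̄) = -753.8100
Denominator Σ(x_t−x̄)² = 1642.9000
r_1 = -753.8100 / 1642.9000 = -0.459

-0.459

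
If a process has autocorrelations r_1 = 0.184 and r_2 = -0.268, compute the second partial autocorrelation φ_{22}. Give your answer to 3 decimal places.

-0.312

φ_{22} = (r_2 − r_1²) / (1 − r_1²)
r_1² = (0.184)² = 0.033856
Numerator = -0.268 − 0.0339 = -0.3019; denominator = 1 − 0.0339 = 0.9661
φ_{22} = -0.3019 / 0.9661 = -0.312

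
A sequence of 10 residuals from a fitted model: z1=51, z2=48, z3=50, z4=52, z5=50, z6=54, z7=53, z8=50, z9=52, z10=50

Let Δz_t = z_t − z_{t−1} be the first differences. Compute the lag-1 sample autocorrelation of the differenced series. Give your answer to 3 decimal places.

-0.448

First differences Δz: -3, 2, 2, -2, 4, -1, -3, 2, -2
Mean of differences = -0.1111
Numerator Σ(Δz_t−Δz̄)(Δz_{t+1}−Δz̄) = -24.5679
Denominator Σ(Δz_t−Δz̄)² = 54.8889
r_1(Δz) = -24.5679 / 54.8889 = -0.448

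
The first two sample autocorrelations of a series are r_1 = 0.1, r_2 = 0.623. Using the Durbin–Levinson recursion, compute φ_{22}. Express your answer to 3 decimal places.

0.619

φ_{22} = (r_2 − r_1²) / (1 − r_1²)
r_1² = (0.1)² = 0.01
Numerator = 0.623 − 0.0100 = 0.6130; denominator = 1 − 0.0100 = 0.9900
φ_{22} = 0.6130 / 0.9900 = 0.619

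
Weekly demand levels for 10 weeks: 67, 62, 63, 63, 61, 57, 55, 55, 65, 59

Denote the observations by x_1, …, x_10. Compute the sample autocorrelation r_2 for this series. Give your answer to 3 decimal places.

Mean x̄ = (67 + 62 + 63 + 63 + 61 + 57 + 55 + 55 + 65 + 59)/10 = 60.7000
Numerator Σ_{t=1}^{8}(x_t−x̄)(x_{t+2}−x̄) = 14.2200
Denominator Σ(x_t−x̄)² = 152.1000
r_2 = 14.2200 / 152.1000 = 0.093

0.093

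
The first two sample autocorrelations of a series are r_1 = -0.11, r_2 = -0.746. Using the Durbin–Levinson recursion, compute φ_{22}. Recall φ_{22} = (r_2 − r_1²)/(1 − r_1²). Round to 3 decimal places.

-0.767

φ_{22} = (r_2 − r_1²) / (1 − r_1²)
r_1² = (-0.11)² = 0.0121
Numerator = -0.746 − 0.0121 = -0.7581; denominator = 1 − 0.0121 = 0.9879
φ_{22} = -0.7581 / 0.9879 = -0.767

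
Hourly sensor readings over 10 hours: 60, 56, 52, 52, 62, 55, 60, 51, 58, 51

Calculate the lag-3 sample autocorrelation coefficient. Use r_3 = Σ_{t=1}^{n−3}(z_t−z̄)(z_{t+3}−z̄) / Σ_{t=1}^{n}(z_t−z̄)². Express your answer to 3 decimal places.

-0.511

Mean z̄ = (60 + 56 + 52 + 52 + 62 + 55 + 60 + 51 + 58 + 51)/10 = 55.7000
Σ(z_t−z̄)(z_{t+3}−z̄) = (-15.9100) + (1.8900) + (2.5900) + (-15.9100) + (-29.6100) + (-1.6100) + (-20.2100) = -78.7700
Denominator Σ(z_t−z̄)² = 154.1000
r_3 = -78.7700 / 154.1000 = -0.511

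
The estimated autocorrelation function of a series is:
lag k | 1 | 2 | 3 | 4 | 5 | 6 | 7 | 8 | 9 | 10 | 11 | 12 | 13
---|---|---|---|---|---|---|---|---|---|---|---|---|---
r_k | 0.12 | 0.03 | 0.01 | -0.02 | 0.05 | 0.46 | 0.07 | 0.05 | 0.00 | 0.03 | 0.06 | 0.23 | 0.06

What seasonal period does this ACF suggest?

The largest autocorrelation is r_6 = 0.46, with a weaker echo at lag 12 (0.23); the remaining lags stay at or below 0.12.
The dominant spike at lag 6 indicates a seasonal period of 6.

6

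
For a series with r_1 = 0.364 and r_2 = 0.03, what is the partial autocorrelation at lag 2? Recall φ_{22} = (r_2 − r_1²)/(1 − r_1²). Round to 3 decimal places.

φ_{22} = (r_2 − r_1²) / (1 − r_1²)
r_1² = (0.364)² = 0.132496
Numerator = 0.03 − 0.1325 = -0.1025; denominator = 1 − 0.1325 = 0.8675
φ_{22} = -0.1025 / 0.8675 = -0.118

-0.118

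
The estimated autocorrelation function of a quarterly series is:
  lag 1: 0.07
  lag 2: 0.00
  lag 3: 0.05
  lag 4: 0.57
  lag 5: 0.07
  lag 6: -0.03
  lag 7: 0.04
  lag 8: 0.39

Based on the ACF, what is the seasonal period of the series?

4

The largest autocorrelation is r_4 = 0.57, with a weaker echo at lag 8 (0.39); the remaining lags stay at or below 0.07.
The dominant spike at lag 4 indicates a seasonal period of 4.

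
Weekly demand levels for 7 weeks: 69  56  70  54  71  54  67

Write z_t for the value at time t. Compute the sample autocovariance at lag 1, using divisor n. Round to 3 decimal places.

-47.714

Mean z̄ = (69 + 56 + 70 + 54 + 71 + 54 + 67)/7 = 63.0000
Σ_{t=1}^{6}(z_t−z̄)(z_{t+1}−z̄) = -334.0000
γ_1 = -334.0000 / 7 = -47.714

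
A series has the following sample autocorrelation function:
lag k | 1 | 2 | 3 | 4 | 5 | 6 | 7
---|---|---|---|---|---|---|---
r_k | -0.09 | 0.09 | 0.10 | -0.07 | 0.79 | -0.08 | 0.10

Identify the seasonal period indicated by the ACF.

5

The largest autocorrelation is r_5 = 0.79; the remaining lags stay at or below 0.10.
The dominant spike at lag 5 indicates a seasonal period of 5.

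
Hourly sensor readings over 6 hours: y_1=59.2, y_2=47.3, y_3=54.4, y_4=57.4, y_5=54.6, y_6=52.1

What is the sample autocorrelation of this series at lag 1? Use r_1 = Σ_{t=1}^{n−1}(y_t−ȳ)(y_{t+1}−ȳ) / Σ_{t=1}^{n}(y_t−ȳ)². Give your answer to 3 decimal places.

Mean ȳ = (59.2 + 47.3 + 54.4 + 57.4 + 54.6 + 52.1)/6 = 54.1667
Deviations from mean: 5.0333, -6.8667, 0.2333, 3.2333, 0.4333, -2.0667
Numerator Σ_{t=1}^{5}(y_t−ȳ)(y_{t+1}−ȳ) = -34.9044
Denominator Σ(y_t−ȳ)² = 87.4533
r_1 = -34.9044 / 87.4533 = -0.399

-0.399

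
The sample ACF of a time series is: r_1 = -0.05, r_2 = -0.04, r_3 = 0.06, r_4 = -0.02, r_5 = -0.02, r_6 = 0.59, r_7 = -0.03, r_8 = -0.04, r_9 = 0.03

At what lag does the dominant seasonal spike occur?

6

The largest autocorrelation is r_6 = 0.59; the remaining lags stay at or below 0.06.
The dominant spike at lag 6 indicates a seasonal period of 6.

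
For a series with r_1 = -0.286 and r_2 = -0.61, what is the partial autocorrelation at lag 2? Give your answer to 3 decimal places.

φ_{22} = (r_2 − r_1²) / (1 − r_1²)
r_1² = (-0.286)² = 0.081796
Numerator = -0.61 − 0.0818 = -0.6918; denominator = 1 − 0.0818 = 0.9182
φ_{22} = -0.6918 / 0.9182 = -0.753

-0.753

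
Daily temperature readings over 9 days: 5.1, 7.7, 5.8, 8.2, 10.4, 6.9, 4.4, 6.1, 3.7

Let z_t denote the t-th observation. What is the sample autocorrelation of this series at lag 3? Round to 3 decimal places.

Mean z̄ = (5.1 + 7.7 + 5.8 + 8.2 + 10.4 + 6.9 + 4.4 + 6.1 + 3.7)/9 = 6.4778
Numerator Σ_{t=1}^{6}(z_t−z̄)(z_{t+3}−z̄) = -4.0981
Denominator Σ(z_t−z̄)² = 34.5556
r_3 = -4.0981 / 34.5556 = -0.119

-0.119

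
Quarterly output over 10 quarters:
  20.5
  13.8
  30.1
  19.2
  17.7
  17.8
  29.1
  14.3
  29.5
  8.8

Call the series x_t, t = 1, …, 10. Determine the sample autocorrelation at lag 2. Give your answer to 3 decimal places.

0.269

Mean x̄ = (20.5 + 13.8 + 30.1 + 19.2 + 17.7 + 17.8 + 29.1 + 14.3 + 29.5 + 8.8)/10 = 20.0800
Numerator Σ_{t=1}^{8}(x_t−x̄)(x_{t+2}−x̄) = 129.7712
Denominator Σ(x_t−x̄)² = 482.3960
r_2 = 129.7712 / 482.3960 = 0.269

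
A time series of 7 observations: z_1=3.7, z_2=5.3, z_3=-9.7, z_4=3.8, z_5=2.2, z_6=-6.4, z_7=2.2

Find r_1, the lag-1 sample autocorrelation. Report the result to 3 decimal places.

-0.437

Mean z̄ = (3.7 + 5.3 − 9.7 + 3.8 + 2.2 − 6.4 + 2.2)/7 = 0.1571
Σ(z_t−z̄)(z_{t+1}−z̄) = (18.2204) + (-50.6939) + (-35.9082) + (7.4418) + (-13.3953) + (-13.3953) = -87.7304
Denominator Σ(z_t−z̄)² = 200.7771
r_1 = -87.7304 / 200.7771 = -0.437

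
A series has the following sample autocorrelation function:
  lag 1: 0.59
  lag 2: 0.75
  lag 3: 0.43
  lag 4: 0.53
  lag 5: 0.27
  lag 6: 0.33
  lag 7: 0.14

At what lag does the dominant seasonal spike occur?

The largest autocorrelation is r_2 = 0.75; the remaining lags stay at or below 0.59.
The dominant spike at lag 2 indicates a seasonal period of 2.

2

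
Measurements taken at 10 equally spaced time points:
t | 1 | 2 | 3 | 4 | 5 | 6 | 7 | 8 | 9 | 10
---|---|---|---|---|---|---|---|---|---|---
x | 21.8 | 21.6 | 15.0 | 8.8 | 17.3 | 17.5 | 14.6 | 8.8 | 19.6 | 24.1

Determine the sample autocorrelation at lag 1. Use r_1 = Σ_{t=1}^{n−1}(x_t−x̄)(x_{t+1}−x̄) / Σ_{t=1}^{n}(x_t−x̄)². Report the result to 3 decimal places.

Mean x̄ = (21.8 + 21.6 + 15.0 + 8.8 + 17.3 + 17.5 + 14.6 + 8.8 + 19.6 + 24.1)/10 = 16.9100
Numerator Σ_{t=1}^{9}(x_t−x̄)(x_{t+1}−x̄) = 41.4299
Denominator Σ(x_t−x̄)² = 245.8690
r_1 = 41.4299 / 245.8690 = 0.169

0.169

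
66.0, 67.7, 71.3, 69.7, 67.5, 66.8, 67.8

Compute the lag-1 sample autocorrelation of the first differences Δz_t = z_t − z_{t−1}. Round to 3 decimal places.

First differences Δz: 1.7, 3.6, -1.6, -2.2, -0.7, 1.0
Mean of differences = 0.3000
Numerator Σ(Δz_t−Δz̄)(Δz_{t+1}−Δz̄) = 4.9000
Denominator Σ(Δz_t−Δz̄)² = 24.2000
r_1(Δz) = 4.9000 / 24.2000 = 0.202

0.202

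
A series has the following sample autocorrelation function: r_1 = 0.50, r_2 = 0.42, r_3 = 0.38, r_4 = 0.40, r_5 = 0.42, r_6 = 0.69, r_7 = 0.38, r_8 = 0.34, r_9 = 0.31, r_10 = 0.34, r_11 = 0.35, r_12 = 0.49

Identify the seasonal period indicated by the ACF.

6

The largest autocorrelation is r_6 = 0.69; the remaining lags stay at or below 0.50. The elevated value at lag 1 (0.50), dropping to 0.42 at lag 2, reflects decaying short-term dependence rather than seasonality.
The dominant spike at lag 6 indicates a seasonal period of 6.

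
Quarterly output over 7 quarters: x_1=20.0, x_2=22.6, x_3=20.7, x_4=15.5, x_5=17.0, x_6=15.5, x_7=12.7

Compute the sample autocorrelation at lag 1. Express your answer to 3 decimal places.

0.455

Mean x̄ = (20.0 + 22.6 + 20.7 + 15.5 + 17.0 + 15.5 + 12.7)/7 = 17.7143
Deviations from mean: 2.2857, 4.8857, 2.9857, -2.2143, -0.7143, -2.2143, -5.0143
Numerator Σ_{t=1}^{6}(x_t−x̄)(x_{t+1}−x̄) = 33.4098
Denominator Σ(x_t−x̄)² = 73.4686
r_1 = 33.4098 / 73.4686 = 0.455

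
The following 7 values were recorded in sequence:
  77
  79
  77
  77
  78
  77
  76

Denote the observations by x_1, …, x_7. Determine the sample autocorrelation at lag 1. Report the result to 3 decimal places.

Mean x̄ = (77 + 79 + 77 + 77 + 78 + 77 + 76)/7 = 77.2857
Σ(x_t−x̄)(x_{t+1}−x̄) = (-0.4898) + (-0.4898) + (0.0816) + (-0.2041) + (-0.2041) + (0.3673) = -0.9388
Denominator Σ(x_t−x̄)² = 5.4286
r_1 = -0.9388 / 5.4286 = -0.173

-0.173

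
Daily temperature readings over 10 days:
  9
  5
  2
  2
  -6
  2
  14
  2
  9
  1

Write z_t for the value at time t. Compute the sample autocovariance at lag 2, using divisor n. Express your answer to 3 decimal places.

-2.800

Mean z̄ = (9 + 5 + 2 + 2 − 6 + 2 + 14 + 2 + 9 + 1)/10 = 4.0000
Σ_{t=1}^{8}(z_t−z̄)(z_{t+2}−z̄) = -28.0000
γ_2 = -28.0000 / 10 = -2.800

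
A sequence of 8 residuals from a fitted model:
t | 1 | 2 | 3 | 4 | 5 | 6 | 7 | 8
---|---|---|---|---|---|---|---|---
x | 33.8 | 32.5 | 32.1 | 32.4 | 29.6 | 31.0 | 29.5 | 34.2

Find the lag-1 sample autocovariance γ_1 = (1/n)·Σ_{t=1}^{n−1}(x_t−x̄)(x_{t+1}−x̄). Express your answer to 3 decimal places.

Mean x̄ = (33.8 + 32.5 + 32.1 + 32.4 + 29.6 + 31.0 + 29.5 + 34.2)/8 = 31.8875
Deviations: 1.9125, 0.6125, 0.2125, 0.5125, -2.2875, -0.8875, -2.3875, 2.3125
Σ_{t=1}^{7}(x_t−x̄)(x_{t+1}−x̄) = -1.1339
γ_1 = -1.1339 / 8 = -0.142

-0.142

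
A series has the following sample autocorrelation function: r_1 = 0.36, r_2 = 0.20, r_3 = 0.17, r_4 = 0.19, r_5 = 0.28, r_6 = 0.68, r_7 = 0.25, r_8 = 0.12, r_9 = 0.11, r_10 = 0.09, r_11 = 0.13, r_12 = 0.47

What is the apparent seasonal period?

6

The largest autocorrelation is r_6 = 0.68, with a weaker echo at lag 12 (0.47); the remaining lags stay at or below 0.36. The elevated value at lag 1 (0.36), dropping to 0.20 at lag 2, reflects decaying short-term dependence rather than seasonality.
The dominant spike at lag 6 indicates a seasonal period of 6.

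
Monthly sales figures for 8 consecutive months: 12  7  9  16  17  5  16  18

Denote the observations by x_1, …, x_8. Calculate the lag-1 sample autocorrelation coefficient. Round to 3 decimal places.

-0.088

Mean x̄ = (12 + 7 + 9 + 16 + 17 + 5 + 16 + 18)/8 = 12.5000
Numerator Σ_{t=1}^{7}(x_t−x̄)(x_{t+1}−x̄) = -15.2500
Denominator Σ(x_t−x̄)² = 174.0000
r_1 = -15.2500 / 174.0000 = -0.088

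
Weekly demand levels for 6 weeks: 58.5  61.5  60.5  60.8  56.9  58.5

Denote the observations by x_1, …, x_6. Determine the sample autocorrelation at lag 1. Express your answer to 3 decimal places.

Mean x̄ = (58.5 + 61.5 + 60.5 + 60.8 + 56.9 + 58.5)/6 = 59.4500
Deviations from mean: -0.9500, 2.0500, 1.0500, 1.3500, -2.5500, -0.9500
Σ(x_t−x̄)(x_{t+1}−x̄) = (-1.9475) + (2.1525) + (1.4175) + (-3.4425) + (2.4225) = 0.6025
Denominator Σ(x_t−x̄)² = 15.4350
r_1 = 0.6025 / 15.4350 = 0.039

0.039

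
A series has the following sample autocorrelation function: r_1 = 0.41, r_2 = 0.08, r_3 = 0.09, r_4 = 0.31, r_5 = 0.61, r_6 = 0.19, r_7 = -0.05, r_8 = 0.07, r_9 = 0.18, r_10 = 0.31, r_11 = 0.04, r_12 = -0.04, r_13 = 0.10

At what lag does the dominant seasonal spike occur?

5

The largest autocorrelation is r_5 = 0.61; the remaining lags stay at or below 0.41. The elevated value at lag 1 (0.41), dropping to 0.08 at lag 2, reflects decaying short-term dependence rather than seasonality.
The dominant spike at lag 5 indicates a seasonal period of 5.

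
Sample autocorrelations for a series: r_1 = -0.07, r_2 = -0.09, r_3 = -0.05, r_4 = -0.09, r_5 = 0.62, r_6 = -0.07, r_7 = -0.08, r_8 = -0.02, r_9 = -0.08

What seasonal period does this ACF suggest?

5

The largest autocorrelation is r_5 = 0.62; the remaining lags stay at or below -0.02.
The dominant spike at lag 5 indicates a seasonal period of 5.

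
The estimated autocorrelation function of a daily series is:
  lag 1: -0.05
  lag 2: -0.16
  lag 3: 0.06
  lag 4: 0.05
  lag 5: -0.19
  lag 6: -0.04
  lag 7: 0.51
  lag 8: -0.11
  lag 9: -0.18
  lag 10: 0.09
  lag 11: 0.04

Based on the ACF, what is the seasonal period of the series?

7

The largest autocorrelation is r_7 = 0.51; the remaining lags stay at or below 0.09.
The dominant spike at lag 7 indicates a seasonal period of 7.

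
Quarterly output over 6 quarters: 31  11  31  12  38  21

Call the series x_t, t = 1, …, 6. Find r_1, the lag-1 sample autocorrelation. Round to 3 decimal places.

-0.773

Mean x̄ = (31 + 11 + 31 + 12 + 38 + 21)/6 = 24.0000
Deviations from mean: 7.0000, -13.0000, 7.0000, -12.0000, 14.0000, -3.0000
Σ(x_t−x̄)(x_{t+1}−x̄) = (-91.0000) + (-91.0000) + (-84.0000) + (-168.0000) + (-42.0000) = -476.0000
Denominator Σ(x_t−x̄)² = 616.0000
r_1 = -476.0000 / 616.0000 = -0.773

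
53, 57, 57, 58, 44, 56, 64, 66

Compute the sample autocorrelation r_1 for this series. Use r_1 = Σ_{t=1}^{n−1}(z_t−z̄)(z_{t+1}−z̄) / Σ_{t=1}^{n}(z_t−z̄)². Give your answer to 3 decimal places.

Mean z̄ = (53 + 57 + 57 + 58 + 44 + 56 + 64 + 66)/8 = 56.8750
Deviations from mean: -3.8750, 0.1250, 0.1250, 1.1250, -12.8750, -0.8750, 7.1250, 9.1250
Numerator Σ_{t=1}^{7}(z_t−z̄)(z_{t+1}−z̄) = 55.2344
Denominator Σ(z_t−z̄)² = 316.8750
r_1 = 55.2344 / 316.8750 = 0.174

0.174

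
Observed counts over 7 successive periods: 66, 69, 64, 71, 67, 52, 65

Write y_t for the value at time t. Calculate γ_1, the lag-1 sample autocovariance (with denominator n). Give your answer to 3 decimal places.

-2.901

Mean ȳ = (66 + 69 + 64 + 71 + 67 + 52 + 65)/7 = 64.8571
Deviations: 1.1429, 4.1429, -0.8571, 6.1429, 2.1429, -12.8571, 0.1429
Σ_{t=1}^{6}(y_t−ȳ)(y_{t+1}−ȳ) = -20.3061
γ_1 = -20.3061 / 7 = -2.901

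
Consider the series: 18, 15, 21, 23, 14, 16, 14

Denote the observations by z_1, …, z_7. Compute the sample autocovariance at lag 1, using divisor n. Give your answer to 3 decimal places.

Mean z̄ = (18 + 15 + 21 + 23 + 14 + 16 + 14)/7 = 17.2857
Σ_{t=1}^{6}(z_t−z̄)(z_{t+1}−z̄) = 0.7755
γ_1 = 0.7755 / 7 = 0.111

0.111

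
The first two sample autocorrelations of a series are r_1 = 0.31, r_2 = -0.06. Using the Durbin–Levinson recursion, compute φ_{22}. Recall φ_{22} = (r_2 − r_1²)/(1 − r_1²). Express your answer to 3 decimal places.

φ_{22} = (r_2 − r_1²) / (1 − r_1²)
r_1² = (0.31)² = 0.0961
Numerator = -0.06 − 0.0961 = -0.1561; denominator = 1 − 0.0961 = 0.9039
φ_{22} = -0.1561 / 0.9039 = -0.173

-0.173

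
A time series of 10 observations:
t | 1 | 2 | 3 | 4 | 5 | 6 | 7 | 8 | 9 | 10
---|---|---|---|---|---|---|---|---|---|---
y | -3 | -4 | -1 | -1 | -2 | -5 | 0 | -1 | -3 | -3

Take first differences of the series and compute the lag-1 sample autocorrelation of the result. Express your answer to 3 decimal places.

-0.360

First differences Δy: -1, 3, 0, -1, -3, 5, -1, -2, 0
Mean of differences = 0.0000
Numerator Σ(Δy_t−Δȳ)(Δy_{t+1}−Δȳ) = -18.0000
Denominator Σ(Δy_t−Δȳ)² = 50.0000
r_1(Δy) = -18.0000 / 50.0000 = -0.360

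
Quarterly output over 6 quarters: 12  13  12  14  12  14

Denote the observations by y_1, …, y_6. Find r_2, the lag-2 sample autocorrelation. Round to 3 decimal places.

0.609

Mean ȳ = (12 + 13 + 12 + 14 + 12 + 14)/6 = 12.8333
Deviations from mean: -0.8333, 0.1667, -0.8333, 1.1667, -0.8333, 1.1667
Σ(y_t−ȳ)(y_{t+2}−ȳ) = (0.6944) + (0.1944) + (0.6944) + (1.3611) = 2.9444
Denominator Σ(y_t−ȳ)² = 4.8333
r_2 = 2.9444 / 4.8333 = 0.609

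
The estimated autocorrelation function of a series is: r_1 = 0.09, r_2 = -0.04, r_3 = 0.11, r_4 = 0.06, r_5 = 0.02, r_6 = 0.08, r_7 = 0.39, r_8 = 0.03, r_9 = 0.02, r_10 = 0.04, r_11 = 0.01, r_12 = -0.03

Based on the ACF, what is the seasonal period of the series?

The largest autocorrelation is r_7 = 0.39; the remaining lags stay at or below 0.11.
The dominant spike at lag 7 indicates a seasonal period of 7.

7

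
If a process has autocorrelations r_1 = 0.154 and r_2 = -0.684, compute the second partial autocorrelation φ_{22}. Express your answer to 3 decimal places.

-0.725

φ_{22} = (r_2 − r_1²) / (1 − r_1²)
r_1² = (0.154)² = 0.023716
Numerator = -0.684 − 0.0237 = -0.7077; denominator = 1 − 0.0237 = 0.9763
φ_{22} = -0.7077 / 0.9763 = -0.725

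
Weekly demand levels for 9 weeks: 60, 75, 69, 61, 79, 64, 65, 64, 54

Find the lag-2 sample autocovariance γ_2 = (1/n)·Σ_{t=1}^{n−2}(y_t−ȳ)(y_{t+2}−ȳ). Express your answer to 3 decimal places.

-0.951

Mean ȳ = (60 + 75 + 69 + 61 + 79 + 64 + 65 + 64 + 54)/9 = 65.6667
Σ_{t=1}^{7}(y_t−ȳ)(y_{t+2}−ȳ) = -8.5556
γ_2 = -8.5556 / 9 = -0.951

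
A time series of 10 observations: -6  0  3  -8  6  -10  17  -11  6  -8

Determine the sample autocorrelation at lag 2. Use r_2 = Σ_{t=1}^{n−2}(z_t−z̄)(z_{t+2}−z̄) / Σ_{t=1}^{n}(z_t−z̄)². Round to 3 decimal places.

Mean z̄ = (-6 + 0 + 3 − 8 + 6 − 10 + 17 − 11 + 6 − 8)/10 = -1.1000
Numerator Σ_{t=1}^{8}(z_t−z̄)(z_{t+2}−z̄) = 476.2800
Denominator Σ(z_t−z̄)² = 742.9000
r_2 = 476.2800 / 742.9000 = 0.641

0.641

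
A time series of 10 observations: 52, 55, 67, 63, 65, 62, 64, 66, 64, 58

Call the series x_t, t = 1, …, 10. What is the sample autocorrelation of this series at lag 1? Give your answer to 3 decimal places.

Mean x̄ = (52 + 55 + 67 + 63 + 65 + 62 + 64 + 66 + 64 + 58)/10 = 61.6000
Numerator Σ_{t=1}^{9}(x_t−x̄)(x_{t+1}−x̄) = 54.8400
Denominator Σ(x_t−x̄)² = 222.4000
r_1 = 54.8400 / 222.4000 = 0.247

0.247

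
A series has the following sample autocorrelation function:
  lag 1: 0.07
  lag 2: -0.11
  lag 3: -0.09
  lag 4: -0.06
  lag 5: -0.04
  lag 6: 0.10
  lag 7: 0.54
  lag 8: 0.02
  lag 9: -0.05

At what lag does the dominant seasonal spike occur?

7

The largest autocorrelation is r_7 = 0.54; the remaining lags stay at or below 0.10.
The dominant spike at lag 7 indicates a seasonal period of 7.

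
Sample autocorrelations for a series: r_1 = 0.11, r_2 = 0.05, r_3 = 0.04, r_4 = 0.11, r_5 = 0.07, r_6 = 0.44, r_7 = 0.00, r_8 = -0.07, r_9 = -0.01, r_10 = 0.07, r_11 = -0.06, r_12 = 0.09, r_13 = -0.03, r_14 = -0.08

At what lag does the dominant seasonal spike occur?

The largest autocorrelation is r_6 = 0.44; the remaining lags stay at or below 0.11.
The dominant spike at lag 6 indicates a seasonal period of 6.

6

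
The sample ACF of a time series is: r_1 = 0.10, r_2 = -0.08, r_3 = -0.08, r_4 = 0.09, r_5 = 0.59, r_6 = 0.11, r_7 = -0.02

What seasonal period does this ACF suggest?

The largest autocorrelation is r_5 = 0.59; the remaining lags stay at or below 0.11.
The dominant spike at lag 5 indicates a seasonal period of 5.

5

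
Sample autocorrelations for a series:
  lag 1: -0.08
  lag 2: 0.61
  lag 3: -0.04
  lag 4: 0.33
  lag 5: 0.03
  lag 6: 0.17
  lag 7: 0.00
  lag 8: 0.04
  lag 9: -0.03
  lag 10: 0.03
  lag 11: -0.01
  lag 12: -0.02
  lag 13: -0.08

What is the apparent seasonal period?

The largest autocorrelation is r_2 = 0.61, with weaker echoes at lags 4 (0.33) and 6 (0.17); the remaining lags stay at or below 0.04.
The dominant spike at lag 2 indicates a seasonal period of 2.

2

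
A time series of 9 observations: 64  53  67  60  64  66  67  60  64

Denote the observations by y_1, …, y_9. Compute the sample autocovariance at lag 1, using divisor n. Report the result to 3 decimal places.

Mean ȳ = (64 + 53 + 67 + 60 + 64 + 66 + 67 + 60 + 64)/9 = 62.7778
Σ_{t=1}^{8}(y_t−ȳ)(y_{t+1}−ȳ) = -65.9383
γ_1 = -65.9383 / 9 = -7.326

-7.326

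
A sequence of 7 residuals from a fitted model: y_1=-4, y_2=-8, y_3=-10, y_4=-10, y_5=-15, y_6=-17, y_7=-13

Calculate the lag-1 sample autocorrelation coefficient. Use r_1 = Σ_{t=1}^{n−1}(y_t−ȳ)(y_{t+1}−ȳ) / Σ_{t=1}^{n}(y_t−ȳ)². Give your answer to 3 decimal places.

Mean ȳ = (-4 − 8 − 10 − 10 − 15 − 17 − 13)/7 = -11.0000
Deviations from mean: 7.0000, 3.0000, 1.0000, 1.0000, -4.0000, -6.0000, -2.0000
Numerator Σ_{t=1}^{6}(y_t−ȳ)(y_{t+1}−ȳ) = 57.0000
Denominator Σ(y_t−ȳ)² = 116.0000
r_1 = 57.0000 / 116.0000 = 0.491

0.491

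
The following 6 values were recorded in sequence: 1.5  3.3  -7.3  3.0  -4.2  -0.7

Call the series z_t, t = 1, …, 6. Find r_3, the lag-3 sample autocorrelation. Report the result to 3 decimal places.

Mean z̄ = (1.5 + 3.3 − 7.3 + 3.0 − 4.2 − 0.7)/6 = -0.7333
Deviations from mean: 2.2333, 4.0333, -6.5667, 3.7333, -3.4667, 0.0333
Numerator Σ_{t=1}^{3}(z_t−z̄)(z_{t+3}−z̄) = -5.8633
Denominator Σ(z_t−z̄)² = 90.3333
r_3 = -5.8633 / 90.3333 = -0.065

-0.065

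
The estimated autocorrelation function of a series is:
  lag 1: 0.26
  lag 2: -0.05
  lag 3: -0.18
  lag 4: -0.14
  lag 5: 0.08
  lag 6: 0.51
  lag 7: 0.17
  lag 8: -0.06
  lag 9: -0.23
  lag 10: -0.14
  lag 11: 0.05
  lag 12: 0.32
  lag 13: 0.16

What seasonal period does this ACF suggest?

The largest autocorrelation is r_6 = 0.51, with a weaker echo at lag 12 (0.32); the remaining lags stay at or below 0.26.
The dominant spike at lag 6 indicates a seasonal period of 6.

6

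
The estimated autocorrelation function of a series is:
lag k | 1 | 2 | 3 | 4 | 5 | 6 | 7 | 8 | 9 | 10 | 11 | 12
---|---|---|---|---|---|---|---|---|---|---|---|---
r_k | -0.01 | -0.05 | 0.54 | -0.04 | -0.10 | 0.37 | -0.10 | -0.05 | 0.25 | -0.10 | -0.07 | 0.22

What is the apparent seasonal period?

3

The largest autocorrelation is r_3 = 0.54, with weaker echoes at lags 6 (0.37), 9 (0.25) and 12 (0.22); the remaining lags stay at or below -0.01.
The dominant spike at lag 3 indicates a seasonal period of 3.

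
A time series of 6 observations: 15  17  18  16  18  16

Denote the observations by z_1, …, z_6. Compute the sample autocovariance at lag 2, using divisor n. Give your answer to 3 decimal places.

-0.037

Mean z̄ = (15 + 17 + 18 + 16 + 18 + 16)/6 = 16.6667
Deviations: -1.6667, 0.3333, 1.3333, -0.6667, 1.3333, -0.6667
Σ_{t=1}^{4}(z_t−z̄)(z_{t+2}−z̄) = -0.2222
γ_2 = -0.2222 / 6 = -0.037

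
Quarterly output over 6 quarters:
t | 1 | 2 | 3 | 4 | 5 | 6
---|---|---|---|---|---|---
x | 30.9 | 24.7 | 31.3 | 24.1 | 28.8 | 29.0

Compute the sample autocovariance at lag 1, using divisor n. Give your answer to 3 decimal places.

-5.876

Mean x̄ = (30.9 + 24.7 + 31.3 + 24.1 + 28.8 + 29.0)/6 = 28.1333
Σ_{t=1}^{5}(x_t−x̄)(x_{t+1}−x̄) = -35.2544
γ_1 = -35.2544 / 6 = -5.876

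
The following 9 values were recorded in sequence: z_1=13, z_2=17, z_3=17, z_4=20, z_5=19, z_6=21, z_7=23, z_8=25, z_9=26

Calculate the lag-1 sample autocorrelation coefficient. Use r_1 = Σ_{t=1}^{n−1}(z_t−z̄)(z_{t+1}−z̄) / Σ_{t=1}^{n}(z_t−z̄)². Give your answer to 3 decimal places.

0.553

Mean z̄ = (13 + 17 + 17 + 20 + 19 + 21 + 23 + 25 + 26)/9 = 20.1111
Numerator Σ_{t=1}^{8}(z_t−z̄)(z_{t+1}−z̄) = 76.7654
Denominator Σ(z_t−z̄)² = 138.8889
r_1 = 76.7654 / 138.8889 = 0.553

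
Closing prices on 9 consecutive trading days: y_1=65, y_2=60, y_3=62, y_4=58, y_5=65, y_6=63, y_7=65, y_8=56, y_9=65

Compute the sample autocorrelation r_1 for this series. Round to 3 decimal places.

-0.511

Mean ȳ = (65 + 60 + 62 + 58 + 65 + 63 + 65 + 56 + 65)/9 = 62.1111
Numerator Σ_{t=1}^{8}(y_t−ȳ)(y_{t+1}−ȳ) = -47.4568
Denominator Σ(y_t−ȳ)² = 92.8889
r_1 = -47.4568 / 92.8889 = -0.511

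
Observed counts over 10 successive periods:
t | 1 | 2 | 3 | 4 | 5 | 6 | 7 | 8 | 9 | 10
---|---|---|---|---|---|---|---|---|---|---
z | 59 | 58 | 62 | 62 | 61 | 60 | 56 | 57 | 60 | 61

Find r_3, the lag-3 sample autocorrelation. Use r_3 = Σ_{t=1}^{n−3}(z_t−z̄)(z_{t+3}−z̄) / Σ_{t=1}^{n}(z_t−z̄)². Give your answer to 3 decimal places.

Mean z̄ = (59 + 58 + 62 + 62 + 61 + 60 + 56 + 57 + 60 + 61)/10 = 59.6000
Numerator Σ_{t=1}^{7}(z_t−z̄)(z_{t+3}−z̄) = -19.8800
Denominator Σ(z_t−z̄)² = 38.4000
r_3 = -19.8800 / 38.4000 = -0.518

-0.518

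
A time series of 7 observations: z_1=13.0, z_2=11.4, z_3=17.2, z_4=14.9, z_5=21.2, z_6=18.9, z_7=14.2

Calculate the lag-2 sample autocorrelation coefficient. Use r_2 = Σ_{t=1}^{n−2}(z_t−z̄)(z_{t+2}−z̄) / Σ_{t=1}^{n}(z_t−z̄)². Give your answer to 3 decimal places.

Mean z̄ = (13.0 + 11.4 + 17.2 + 14.9 + 21.2 + 18.9 + 14.2)/7 = 15.8286
Deviations from mean: -2.8286, -4.4286, 1.3714, -0.9286, 5.3714, 3.0714, -1.6286
Σ(z_t−z̄)(z_{t+2}−z̄) = (-3.8792) + (4.1122) + (7.3665) + (-2.8520) + (-8.7478) = -4.0002
Denominator Σ(z_t−z̄)² = 71.2943
r_2 = -4.0002 / 71.2943 = -0.056

-0.056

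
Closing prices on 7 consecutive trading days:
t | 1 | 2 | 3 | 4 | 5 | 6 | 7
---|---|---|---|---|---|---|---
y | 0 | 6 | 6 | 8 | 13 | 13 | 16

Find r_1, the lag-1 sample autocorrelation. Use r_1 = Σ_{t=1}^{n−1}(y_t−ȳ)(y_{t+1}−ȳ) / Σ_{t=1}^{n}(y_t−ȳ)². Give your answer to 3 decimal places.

Mean ȳ = (0 + 6 + 6 + 8 + 13 + 13 + 16)/7 = 8.8571
Σ(y_t−ȳ)(y_{t+1}−ȳ) = (25.3061) + (8.1633) + (2.4490) + (-3.5510) + (17.1633) + (29.5918) = 79.1224
Denominator Σ(y_t−ȳ)² = 180.8571
r_1 = 79.1224 / 180.8571 = 0.437

0.437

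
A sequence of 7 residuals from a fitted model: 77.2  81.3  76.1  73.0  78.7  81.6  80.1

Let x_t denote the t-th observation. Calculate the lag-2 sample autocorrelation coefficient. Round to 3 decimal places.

Mean x̄ = (77.2 + 81.3 + 76.1 + 73.0 + 78.7 + 81.6 + 80.1)/7 = 78.2857
Deviations from mean: -1.0857, 3.0143, -2.1857, -5.2857, 0.4143, 3.3143, 1.8143
Σ(x_t−x̄)(x_{t+2}−x̄) = (2.3731) + (-15.9327) + (-0.9055) + (-17.5184) + (0.7516) = -31.2318
Denominator Σ(x_t−x̄)² = 57.4286
r_2 = -31.2318 / 57.4286 = -0.544

-0.544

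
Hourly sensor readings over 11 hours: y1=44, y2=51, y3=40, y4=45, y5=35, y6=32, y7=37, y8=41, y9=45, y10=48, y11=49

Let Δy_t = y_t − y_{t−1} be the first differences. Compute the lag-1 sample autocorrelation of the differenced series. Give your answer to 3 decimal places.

First differences Δy: 7, -11, 5, -10, -3, 5, 4, 4, 3, 1
Mean of differences = 0.5000
Numerator Σ(Δy_t−Δȳ)(Δy_{t+1}−Δȳ) = -114.7500
Denominator Σ(Δy_t−Δȳ)² = 368.5000
r_1(Δy) = -114.7500 / 368.5000 = -0.311

-0.311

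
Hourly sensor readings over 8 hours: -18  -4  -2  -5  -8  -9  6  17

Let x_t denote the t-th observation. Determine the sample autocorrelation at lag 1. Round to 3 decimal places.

Mean x̄ = (-18 − 4 − 2 − 5 − 8 − 9 + 6 + 17)/8 = -2.8750
Deviations from mean: -15.1250, -1.1250, 0.8750, -2.1250, -5.1250, -6.1250, 8.8750, 19.8750
Numerator Σ_{t=1}^{7}(x_t−x̄)(x_{t+1}−x̄) = 178.4844
Denominator Σ(x_t−x̄)² = 772.8750
r_1 = 178.4844 / 772.8750 = 0.231

0.231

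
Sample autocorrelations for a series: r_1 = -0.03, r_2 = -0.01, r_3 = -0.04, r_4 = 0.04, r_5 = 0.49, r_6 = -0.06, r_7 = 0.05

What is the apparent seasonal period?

5

The largest autocorrelation is r_5 = 0.49; the remaining lags stay at or below 0.05.
The dominant spike at lag 5 indicates a seasonal period of 5.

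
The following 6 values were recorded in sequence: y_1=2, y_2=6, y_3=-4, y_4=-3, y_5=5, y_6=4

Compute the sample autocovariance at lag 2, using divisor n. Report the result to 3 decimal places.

Mean ȳ = (2 + 6 − 4 − 3 + 5 + 4)/6 = 1.6667
Σ_{t=1}^{4}(y_t−ȳ)(y_{t+2}−ȳ) = -51.8889
γ_2 = -51.8889 / 6 = -8.648

-8.648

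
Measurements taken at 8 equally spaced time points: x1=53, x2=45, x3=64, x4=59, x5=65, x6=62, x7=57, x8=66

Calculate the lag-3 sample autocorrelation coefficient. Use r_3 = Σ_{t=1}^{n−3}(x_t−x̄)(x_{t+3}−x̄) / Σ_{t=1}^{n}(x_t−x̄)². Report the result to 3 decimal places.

Mean x̄ = (53 + 45 + 64 + 59 + 65 + 62 + 57 + 66)/8 = 58.8750
Deviations from mean: -5.8750, -13.8750, 5.1250, 0.1250, 6.1250, 3.1250, -1.8750, 7.1250
Numerator Σ_{t=1}^{5}(x_t−x̄)(x_{t+3}−x̄) = -26.2969
Denominator Σ(x_t−x̄)² = 354.8750
r_3 = -26.2969 / 354.8750 = -0.074

-0.074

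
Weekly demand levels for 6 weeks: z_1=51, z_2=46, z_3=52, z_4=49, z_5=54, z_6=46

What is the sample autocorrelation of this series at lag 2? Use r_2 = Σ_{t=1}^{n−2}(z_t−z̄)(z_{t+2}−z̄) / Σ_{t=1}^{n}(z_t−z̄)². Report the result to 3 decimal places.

Mean z̄ = (51 + 46 + 52 + 49 + 54 + 46)/6 = 49.6667
Σ(z_t−z̄)(z_{t+2}−z̄) = (3.1111) + (2.4444) + (10.1111) + (2.4444) = 18.1111
Denominator Σ(z_t−z̄)² = 53.3333
r_2 = 18.1111 / 53.3333 = 0.340

0.340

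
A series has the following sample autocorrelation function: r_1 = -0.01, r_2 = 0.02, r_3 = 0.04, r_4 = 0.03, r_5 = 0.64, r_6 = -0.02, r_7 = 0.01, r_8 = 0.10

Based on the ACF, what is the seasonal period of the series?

The largest autocorrelation is r_5 = 0.64; the remaining lags stay at or below 0.10.
The dominant spike at lag 5 indicates a seasonal period of 5.

5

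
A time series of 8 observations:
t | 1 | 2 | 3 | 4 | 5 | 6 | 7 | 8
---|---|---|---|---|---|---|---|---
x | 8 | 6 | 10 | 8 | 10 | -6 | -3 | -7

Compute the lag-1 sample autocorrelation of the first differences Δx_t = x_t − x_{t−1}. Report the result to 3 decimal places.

-0.491

First differences Δx: -2, 4, -2, 2, -16, 3, -4
Mean of differences = -2.1429
Numerator Σ(Δx_t−Δx̄)(Δx_{t+1}−Δx̄) = -135.8776
Denominator Σ(Δx_t−Δx̄)² = 276.8571
r_1(Δx) = -135.8776 / 276.8571 = -0.491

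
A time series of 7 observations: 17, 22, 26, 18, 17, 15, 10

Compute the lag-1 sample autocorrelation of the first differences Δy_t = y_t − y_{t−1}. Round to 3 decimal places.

-0.012

First differences Δy: 5, 4, -8, -1, -2, -5
Mean of differences = -1.1667
Numerator Σ(Δy_t−Δȳ)(Δy_{t+1}−Δȳ) = -1.5278
Denominator Σ(Δy_t−Δȳ)² = 126.8333
r_1(Δy) = -1.5278 / 126.8333 = -0.012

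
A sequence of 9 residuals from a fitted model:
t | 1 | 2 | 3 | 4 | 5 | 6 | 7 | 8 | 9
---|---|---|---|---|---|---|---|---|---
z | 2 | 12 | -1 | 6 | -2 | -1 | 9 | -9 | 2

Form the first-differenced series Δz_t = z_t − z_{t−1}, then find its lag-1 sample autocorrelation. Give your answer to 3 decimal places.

First differences Δz: 10, -13, 7, -8, 1, 10, -18, 11
Mean of differences = 0.0000
Numerator Σ(Δz_t−Δz̄)(Δz_{t+1}−Δz̄) = -653.0000
Denominator Σ(Δz_t−Δz̄)² = 928.0000
r_1(Δz) = -653.0000 / 928.0000 = -0.704

-0.704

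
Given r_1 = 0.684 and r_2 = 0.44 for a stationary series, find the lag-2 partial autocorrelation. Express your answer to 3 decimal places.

φ_{22} = (r_2 − r_1²) / (1 − r_1²)
r_1² = (0.684)² = 0.467856
Numerator = 0.44 − 0.4679 = -0.0279; denominator = 1 − 0.4679 = 0.5321
φ_{22} = -0.0279 / 0.5321 = -0.052

-0.052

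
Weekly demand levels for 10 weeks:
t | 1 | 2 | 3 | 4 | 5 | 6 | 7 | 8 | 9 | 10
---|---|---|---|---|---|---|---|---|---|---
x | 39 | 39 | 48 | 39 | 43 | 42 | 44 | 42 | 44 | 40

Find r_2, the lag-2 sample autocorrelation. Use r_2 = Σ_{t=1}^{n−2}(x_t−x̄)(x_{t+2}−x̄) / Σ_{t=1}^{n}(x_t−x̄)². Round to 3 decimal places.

0.039

Mean x̄ = (39 + 39 + 48 + 39 + 43 + 42 + 44 + 42 + 44 + 40)/10 = 42.0000
Numerator Σ_{t=1}^{8}(x_t−x̄)(x_{t+2}−x̄) = 3.0000
Denominator Σ(x_t−x̄)² = 76.0000
r_2 = 3.0000 / 76.0000 = 0.039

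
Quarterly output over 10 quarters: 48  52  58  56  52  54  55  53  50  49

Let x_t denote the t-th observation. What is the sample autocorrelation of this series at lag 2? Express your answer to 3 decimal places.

-0.390

Mean x̄ = (48 + 52 + 58 + 56 + 52 + 54 + 55 + 53 + 50 + 49)/10 = 52.7000
Numerator Σ_{t=1}^{8}(x_t−x̄)(x_{t+2}−x̄) = -35.1800
Denominator Σ(x_t−x̄)² = 90.1000
r_2 = -35.1800 / 90.1000 = -0.390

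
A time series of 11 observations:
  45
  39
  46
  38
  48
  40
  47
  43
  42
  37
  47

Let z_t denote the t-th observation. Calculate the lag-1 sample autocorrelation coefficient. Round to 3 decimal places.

-0.673

Mean z̄ = (45 + 39 + 46 + 38 + 48 + 40 + 47 + 43 + 42 + 37 + 47)/11 = 42.9091
Numerator Σ_{t=1}^{10}(z_t−z̄)(z_{t+1}−z̄) = -105.6446
Denominator Σ(z_t−z̄)² = 156.9091
r_1 = -105.6446 / 156.9091 = -0.673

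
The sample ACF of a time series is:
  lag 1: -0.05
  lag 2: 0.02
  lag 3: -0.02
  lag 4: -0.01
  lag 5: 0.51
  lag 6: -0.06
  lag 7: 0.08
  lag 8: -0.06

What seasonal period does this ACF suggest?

5

The largest autocorrelation is r_5 = 0.51; the remaining lags stay at or below 0.08.
The dominant spike at lag 5 indicates a seasonal period of 5.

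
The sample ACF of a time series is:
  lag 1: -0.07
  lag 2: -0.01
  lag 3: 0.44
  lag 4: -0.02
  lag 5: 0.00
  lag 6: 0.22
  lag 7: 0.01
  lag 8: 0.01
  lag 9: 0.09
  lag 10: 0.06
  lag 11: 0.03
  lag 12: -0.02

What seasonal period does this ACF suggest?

3

The largest autocorrelation is r_3 = 0.44, with a weaker echo at lag 6 (0.22); the remaining lags stay at or below 0.09.
The dominant spike at lag 3 indicates a seasonal period of 3.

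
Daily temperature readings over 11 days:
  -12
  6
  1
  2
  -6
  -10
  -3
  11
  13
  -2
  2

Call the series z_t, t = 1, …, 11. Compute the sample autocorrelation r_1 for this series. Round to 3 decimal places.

0.146

Mean z̄ = (-12 + 6 + 1 + 2 − 6 − 10 − 3 + 11 + 13 − 2 + 2)/11 = 0.1818
Numerator Σ_{t=1}^{10}(z_t−z̄)(z_{t+1}−z̄) = 91.7851
Denominator Σ(z_t−z̄)² = 627.6364
r_1 = 91.7851 / 627.6364 = 0.146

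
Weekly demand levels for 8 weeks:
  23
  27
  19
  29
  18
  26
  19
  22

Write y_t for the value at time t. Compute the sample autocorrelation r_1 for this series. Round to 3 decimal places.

-0.782

Mean ȳ = (23 + 27 + 19 + 29 + 18 + 26 + 19 + 22)/8 = 22.8750
Deviations from mean: 0.1250, 4.1250, -3.8750, 6.1250, -4.8750, 3.1250, -3.8750, -0.8750
Numerator Σ_{t=1}^{7}(y_t−ȳ)(y_{t+1}−ȳ) = -93.0156
Denominator Σ(y_t−ȳ)² = 118.8750
r_1 = -93.0156 / 118.8750 = -0.782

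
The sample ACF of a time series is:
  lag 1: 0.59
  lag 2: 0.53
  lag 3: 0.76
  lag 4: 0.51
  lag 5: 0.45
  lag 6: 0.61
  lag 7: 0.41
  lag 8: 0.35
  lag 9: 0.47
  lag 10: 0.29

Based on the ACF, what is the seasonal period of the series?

The largest autocorrelation is r_3 = 0.76, with a weaker echo at lag 6 (0.61); the remaining lags stay at or below 0.59. The elevated value at lag 1 (0.59), dropping to 0.53 at lag 2, reflects decaying short-term dependence rather than seasonality.
The dominant spike at lag 3 indicates a seasonal period of 3.

3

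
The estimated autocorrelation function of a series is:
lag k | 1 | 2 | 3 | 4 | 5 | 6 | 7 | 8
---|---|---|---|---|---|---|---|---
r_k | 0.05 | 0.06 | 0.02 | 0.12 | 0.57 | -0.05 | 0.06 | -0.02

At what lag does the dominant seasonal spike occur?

The largest autocorrelation is r_5 = 0.57; the remaining lags stay at or below 0.12.
The dominant spike at lag 5 indicates a seasonal period of 5.

5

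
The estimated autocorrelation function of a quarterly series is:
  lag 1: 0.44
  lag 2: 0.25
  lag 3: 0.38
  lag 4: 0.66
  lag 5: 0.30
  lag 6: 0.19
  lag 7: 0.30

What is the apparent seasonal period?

The largest autocorrelation is r_4 = 0.66; the remaining lags stay at or below 0.44. The elevated value at lag 1 (0.44), dropping to 0.25 at lag 2, reflects decaying short-term dependence rather than seasonality.
The dominant spike at lag 4 indicates a seasonal period of 4.

4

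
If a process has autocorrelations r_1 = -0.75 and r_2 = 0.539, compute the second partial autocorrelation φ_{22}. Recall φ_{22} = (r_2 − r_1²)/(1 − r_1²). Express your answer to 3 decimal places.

φ_{22} = (r_2 − r_1²) / (1 − r_1²)
r_1² = (-0.75)² = 0.5625
Numerator = 0.539 − 0.5625 = -0.0235; denominator = 1 − 0.5625 = 0.4375
φ_{22} = -0.0235 / 0.4375 = -0.054

-0.054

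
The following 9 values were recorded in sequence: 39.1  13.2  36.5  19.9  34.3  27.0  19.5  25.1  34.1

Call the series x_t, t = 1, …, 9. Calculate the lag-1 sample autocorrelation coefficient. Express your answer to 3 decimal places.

Mean x̄ = (39.1 + 13.2 + 36.5 + 19.9 + 34.3 + 27.0 + 19.5 + 25.1 + 34.1)/9 = 27.6333
Numerator Σ_{t=1}^{8}(x_t−x̄)(x_{t+1}−x̄) = -408.4511
Denominator Σ(x_t−x̄)² = 637.4600
r_1 = -408.4511 / 637.4600 = -0.641

-0.641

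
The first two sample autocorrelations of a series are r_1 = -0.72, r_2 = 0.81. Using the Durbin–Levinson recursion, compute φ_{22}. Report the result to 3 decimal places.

φ_{22} = (r_2 − r_1²) / (1 − r_1²)
r_1² = (-0.72)² = 0.5184
Numerator = 0.81 − 0.5184 = 0.2916; denominator = 1 − 0.5184 = 0.4816
φ_{22} = 0.2916 / 0.4816 = 0.605

0.605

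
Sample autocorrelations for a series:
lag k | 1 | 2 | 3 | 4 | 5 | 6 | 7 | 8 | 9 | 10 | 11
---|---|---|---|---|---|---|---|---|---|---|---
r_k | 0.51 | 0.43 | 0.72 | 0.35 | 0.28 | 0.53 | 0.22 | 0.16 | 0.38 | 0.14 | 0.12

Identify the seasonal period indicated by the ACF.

3

The largest autocorrelation is r_3 = 0.72, with a weaker echo at lag 6 (0.53); the remaining lags stay at or below 0.51. The elevated value at lag 1 (0.51), dropping to 0.43 at lag 2, reflects decaying short-term dependence rather than seasonality.
The dominant spike at lag 3 indicates a seasonal period of 3.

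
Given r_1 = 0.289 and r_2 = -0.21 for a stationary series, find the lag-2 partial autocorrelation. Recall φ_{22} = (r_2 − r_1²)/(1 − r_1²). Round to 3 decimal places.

-0.320

φ_{22} = (r_2 − r_1²) / (1 − r_1²)
r_1² = (0.289)² = 0.083521
Numerator = -0.21 − 0.0835 = -0.2935; denominator = 1 − 0.0835 = 0.9165
φ_{22} = -0.2935 / 0.9165 = -0.320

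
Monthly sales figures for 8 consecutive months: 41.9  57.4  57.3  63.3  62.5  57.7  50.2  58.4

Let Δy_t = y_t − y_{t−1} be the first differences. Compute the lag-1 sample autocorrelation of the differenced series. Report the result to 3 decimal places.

-0.045

First differences Δy: 15.5, -0.1, 6.0, -0.8, -4.8, -7.5, 8.2
Mean of differences = 2.3571
Numerator Σ(Δy_t−Δȳ)(Δy_{t+1}−Δȳ) = -17.1947
Denominator Σ(Δy_t−Δȳ)² = 384.5371
r_1(Δy) = -17.1947 / 384.5371 = -0.045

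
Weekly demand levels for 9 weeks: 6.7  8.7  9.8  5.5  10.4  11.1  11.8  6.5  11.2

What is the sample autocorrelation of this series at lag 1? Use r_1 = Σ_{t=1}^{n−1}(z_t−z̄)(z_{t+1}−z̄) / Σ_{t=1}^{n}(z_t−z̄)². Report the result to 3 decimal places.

-0.253

Mean z̄ = (6.7 + 8.7 + 9.8 + 5.5 + 10.4 + 11.1 + 11.8 + 6.5 + 11.2)/9 = 9.0778
Numerator Σ_{t=1}^{8}(z_t−z̄)(z_{t+1}−z̄) = -10.9983
Denominator Σ(z_t−z̄)² = 43.5156
r_1 = -10.9983 / 43.5156 = -0.253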